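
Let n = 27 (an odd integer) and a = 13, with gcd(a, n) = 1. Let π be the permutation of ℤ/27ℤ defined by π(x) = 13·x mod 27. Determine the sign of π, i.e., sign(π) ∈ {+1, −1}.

+1

Start at x=1: 1 → 13 → 7 → 10 → 22 → 16 → 19 → … (one orbit).
Decompose π into cycles: lengths [9, 9, 3, 3, 1, 1, 1] (7 cycles, including the fixed point 0).
With 7 cycles on 27 points, sign = (−1)^{27−7} = +1.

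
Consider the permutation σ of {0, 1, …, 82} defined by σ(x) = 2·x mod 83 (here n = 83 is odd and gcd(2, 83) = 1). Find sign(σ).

-1

Trace 68: π^k(68) = [68, 53, 23, 46, 9, 18, 36] for k=0..6.
The orbit structure of x ↦ 2x mod 83: 2 orbits of sizes [82, 1].
With 2 cycles on 83 points, sign = (−1)^{83−2} = -1.
The Jacobi symbol (2|83) = -1 (Zolotarev) agrees.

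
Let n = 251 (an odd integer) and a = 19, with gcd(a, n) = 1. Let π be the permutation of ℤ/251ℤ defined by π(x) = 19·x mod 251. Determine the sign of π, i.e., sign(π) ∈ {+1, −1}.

Orbit of 16 under x↦19x: [16, 53, 3, 57, 79, 246, 156]… (length divides ord_251(19)).
The orbit structure of x ↦ 19x mod 251: 2 orbits of sizes [250, 1].
sign(π) = (−1)^{n − #cycles} = (−1)^{251−2} = (−1)^249 = -1.
Via Zolotarev, sign(π_{19}) = (19|251) = -1.

-1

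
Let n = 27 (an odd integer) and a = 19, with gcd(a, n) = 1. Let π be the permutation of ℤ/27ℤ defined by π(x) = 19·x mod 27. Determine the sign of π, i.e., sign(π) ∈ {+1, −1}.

+1

Trace 19: π^k(19) = [19, 10, 1] for k=0..2.
Cycle type of π: 3×6 + 1×9; total 15 cycles.
Σ(ℓ_i−1) = 27−15 = 12; sign = (−1)^12 = +1.
The Jacobi symbol (19|27) = +1 (Zolotarev) agrees.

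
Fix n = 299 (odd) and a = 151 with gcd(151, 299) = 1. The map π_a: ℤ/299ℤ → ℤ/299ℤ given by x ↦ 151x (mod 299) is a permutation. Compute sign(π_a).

Start at x=96: 96 → 144 → 216 → 25 → 187 → 131 → 47 → … (one orbit).
Cycle type of π: 44×6 + 11×2 + 4×3 + 1; total 12 cycles.
299 − 12 = 287 transpositions; sign(π) = (−1)^287 = -1.
Check: (151/299) = -1 by Zolotarev.

-1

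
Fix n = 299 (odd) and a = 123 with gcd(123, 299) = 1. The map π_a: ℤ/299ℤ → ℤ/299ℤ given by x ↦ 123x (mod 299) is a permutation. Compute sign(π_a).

-1

Orbit of 62 under x↦123x: [62, 151, 35, 119, 285, 72, 185]… (length divides ord_299(123)).
6 cycles of lengths [132, 132, 12, 11, 11, 1].
Σ(ℓ_i−1) = 299−6 = 293; sign = (−1)^293 = -1.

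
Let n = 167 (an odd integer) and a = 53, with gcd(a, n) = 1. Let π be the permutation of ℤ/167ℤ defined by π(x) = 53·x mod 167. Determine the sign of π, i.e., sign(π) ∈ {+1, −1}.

Trace 44: π^k(44) = [44, 161, 16, 13, 21, 111, 38] for k=0..6.
The orbit structure of x ↦ 53x mod 167: 2 orbits of sizes [166, 1].
n − c = 167 − 2 = 165; sign = (−1)^165 = -1.
Via Zolotarev, sign(π_{53}) = (53|167) = -1.

-1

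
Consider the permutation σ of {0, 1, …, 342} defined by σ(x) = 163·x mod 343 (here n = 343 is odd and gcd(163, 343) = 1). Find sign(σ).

Start at x=142: 142 → 165 → 141 → 2 → 326 → 316 → 58 → … (one orbit).
Cycle lengths of π_163 on ℤ/343ℤ: [147, 147, 21, 21, 3, 3, 1]; 7 cycles in total.
7 cycles on 343: each ℓ→(−1)^(ℓ−1), product (−1)^336 = +1.

+1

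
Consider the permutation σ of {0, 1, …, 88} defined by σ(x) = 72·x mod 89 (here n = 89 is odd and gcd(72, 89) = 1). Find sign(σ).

Start at x=20: 20 → 16 → 84 → 85 → 68 → 1 → 72 → … (one orbit).
Decompose π into cycles: lengths [44, 44, 1] (3 cycles, including the fixed point 0).
With 3 cycles on 89 points, sign = (−1)^{89−3} = +1.

+1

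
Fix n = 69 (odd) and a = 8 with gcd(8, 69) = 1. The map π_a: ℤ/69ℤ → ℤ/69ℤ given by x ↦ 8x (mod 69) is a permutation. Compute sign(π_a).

Orbit of 1 under x↦8x: [1, 8, 64, 29, 25, 62, 13]… (length divides ord_69(8)).
Cycle lengths of π_8 on ℤ/69ℤ: [22, 22, 11, 11, 2, 1]; 6 cycles in total.
n − c = 69 − 6 = 63; sign = (−1)^63 = -1.

-1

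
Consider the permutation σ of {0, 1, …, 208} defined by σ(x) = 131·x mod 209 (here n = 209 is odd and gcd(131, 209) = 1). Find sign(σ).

Start at x=100: 100 → 142 → 1 → 131 → 23 → 87 → 111 → … (one orbit).
π_131 has 18 disjoint cycles with lengths [18, 18, 18, 18, 18, 18, 18, 18, 18, 18, 9, 9, 2, 2, 2, 2, 2, 1] on {0,…,208}.
With 18 cycles on 209 points, sign = (−1)^{209−18} = -1.
The Jacobi symbol (131|209) = -1 (Zolotarev) agrees.

-1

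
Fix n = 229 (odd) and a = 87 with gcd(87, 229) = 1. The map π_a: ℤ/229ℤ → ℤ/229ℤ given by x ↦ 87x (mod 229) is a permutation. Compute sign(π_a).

-1

Start at x=46: 46 → 109 → 94 → 163 → 212 → 124 → 25 → … (one orbit).
Cycle type of π: 228 + 1; total 2 cycles.
sign(π) = (−1)^{n − #cycles} = (−1)^{229−2} = (−1)^227 = -1.
Check: (87/229) = -1 by Zolotarev.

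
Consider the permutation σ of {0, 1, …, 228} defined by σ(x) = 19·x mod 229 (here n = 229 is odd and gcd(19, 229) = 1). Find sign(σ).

+1

Start at x=75: 75 → 51 → 53 → 91 → 126 → 104 → 144 → … (one orbit).
The orbit structure of x ↦ 19x mod 229: 5 orbits of sizes [57, 57, 57, 57, 1].
n − c = 229 − 5 = 224; sign = (−1)^224 = +1.
The Jacobi symbol (19|229) = +1 (Zolotarev) agrees.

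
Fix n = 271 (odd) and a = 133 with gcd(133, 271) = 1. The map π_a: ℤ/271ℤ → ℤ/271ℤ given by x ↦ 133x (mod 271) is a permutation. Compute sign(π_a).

Orbit of 243 under x↦133x: [243, 70, 96, 31, 58, 126, 227]… (length divides ord_271(133)).
Decompose π into cycles: lengths [270, 1] (2 cycles, including the fixed point 0).
271 − 2 = 269 transpositions; sign(π) = (−1)^269 = -1.

-1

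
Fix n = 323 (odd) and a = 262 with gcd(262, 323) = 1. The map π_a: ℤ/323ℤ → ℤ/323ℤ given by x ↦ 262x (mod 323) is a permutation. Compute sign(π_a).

+1

Orbit of 271 under x↦262x: [271, 265, 308, 269, 64, 295, 93]… (length divides ord_323(262)).
5 cycles of lengths [144, 144, 18, 16, 1].
With 5 cycles on 323 points, sign = (−1)^{323−5} = +1.
Zolotarev: (262|323) = +1, matching the cycle-count sign.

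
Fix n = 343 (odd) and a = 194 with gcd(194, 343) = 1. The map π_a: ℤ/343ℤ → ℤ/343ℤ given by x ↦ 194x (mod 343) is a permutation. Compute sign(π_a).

Orbit of 74 under x↦194x: [74, 293, 247, 241, 106, 327, 326]… (length divides ord_343(194)).
Decompose π into cycles: lengths [294, 42, 6, 1] (4 cycles, including the fixed point 0).
Σ(ℓ_i−1) = 343−4 = 339; sign = (−1)^339 = -1.

-1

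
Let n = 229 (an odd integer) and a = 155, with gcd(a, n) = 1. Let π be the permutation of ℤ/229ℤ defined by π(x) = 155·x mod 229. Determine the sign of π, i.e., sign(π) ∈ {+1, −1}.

-1

Trace 26: π^k(26) = [26, 137, 167, 8, 95, 69, 161] for k=0..6.
The orbit structure of x ↦ 155x mod 229: 2 orbits of sizes [228, 1].
Σ(ℓ_i−1) = 229−2 = 227; sign = (−1)^227 = -1.
(155|229)_J = -1 (Zolotarev's lemma cross-check).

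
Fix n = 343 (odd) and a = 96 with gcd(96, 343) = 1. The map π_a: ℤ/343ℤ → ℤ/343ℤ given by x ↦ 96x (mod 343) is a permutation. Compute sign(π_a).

Trace 13: π^k(13) = [13, 219, 101, 92, 257, 319, 97] for k=0..6.
π_96 has 4 disjoint cycles with lengths [294, 42, 6, 1] on {0,…,342}.
343 − 4 = 339 transpositions; sign(π) = (−1)^339 = -1.
Zolotarev: (96|343) = -1, matching the cycle-count sign.

-1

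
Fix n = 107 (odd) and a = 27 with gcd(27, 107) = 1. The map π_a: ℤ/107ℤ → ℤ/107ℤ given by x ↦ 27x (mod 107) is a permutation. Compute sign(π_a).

Start at x=79: 79 → 100 → 25 → 33 → 35 → 89 → 49 → … (one orbit).
Cycle lengths of π_27 on ℤ/107ℤ: [53, 53, 1]; 3 cycles in total.
sign(π) = (−1)^{n − #cycles} = (−1)^{107−3} = (−1)^104 = +1.
Zolotarev: (27|107) = +1, matching the cycle-count sign.

+1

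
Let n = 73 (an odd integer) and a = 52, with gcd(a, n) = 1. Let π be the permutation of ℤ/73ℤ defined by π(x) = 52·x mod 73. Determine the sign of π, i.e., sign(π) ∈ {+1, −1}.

-1

Trace 43: π^k(43) = [43, 46, 56, 65, 22, 49, 66] for k=0..6.
Cycle type of π: 24×3 + 1; total 4 cycles.
Σ(ℓ_i−1) = 73−4 = 69; sign = (−1)^69 = -1.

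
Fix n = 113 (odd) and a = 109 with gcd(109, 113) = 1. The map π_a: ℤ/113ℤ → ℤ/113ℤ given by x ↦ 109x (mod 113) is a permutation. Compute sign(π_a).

Start at x=16: 16 → 49 → 30 → 106 → 28 → 1 → 109 → 16 (one orbit).
Cycle type of π: 7×16 + 1; total 17 cycles.
sign(π) = (−1)^{n − #cycles} = (−1)^{113−17} = (−1)^96 = +1.
Check: (109/113) = +1 by Zolotarev.

+1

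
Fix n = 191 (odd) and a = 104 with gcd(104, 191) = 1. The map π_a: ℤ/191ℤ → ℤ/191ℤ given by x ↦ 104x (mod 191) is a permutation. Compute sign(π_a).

+1

Start at x=108: 108 → 154 → 163 → 144 → 78 → 90 → 1 → … (one orbit).
π_104 has 3 disjoint cycles with lengths [95, 95, 1] on {0,…,190}.
sign(π) = (−1)^{n − #cycles} = (−1)^{191−3} = (−1)^188 = +1.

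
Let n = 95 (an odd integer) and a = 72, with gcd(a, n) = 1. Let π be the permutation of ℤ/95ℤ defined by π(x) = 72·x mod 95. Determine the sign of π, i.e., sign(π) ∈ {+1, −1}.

Start at x=13: 13 → 81 → 37 → 4 → 3 → 26 → 67 → … (one orbit).
Cycle type of π: 36×2 + 18 + 4 + 1; total 5 cycles.
Σ(ℓ_i−1) = 95−5 = 90; sign = (−1)^90 = +1.

+1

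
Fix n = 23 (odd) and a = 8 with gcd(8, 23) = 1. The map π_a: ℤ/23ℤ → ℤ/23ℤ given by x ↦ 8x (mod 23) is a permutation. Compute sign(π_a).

Orbit of 18 under x↦8x: [18, 6, 2, 16, 13, 12, 4]… (length divides ord_23(8)).
3 cycles of lengths [11, 11, 1].
n − c = 23 − 3 = 20; sign = (−1)^20 = +1.
(8|23)_J = +1 (Zolotarev's lemma cross-check).

+1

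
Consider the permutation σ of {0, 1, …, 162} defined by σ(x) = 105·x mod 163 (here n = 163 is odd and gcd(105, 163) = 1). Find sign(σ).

Trace 58: π^k(58) = [58, 59, 1, 105, 104, 162] for k=0..5.
28 cycles of lengths [6, 6, 6, 6, 6, 6, 6, 6, 6, 6, 6, 6, 6, 6, 6, 6, 6, 6, 6, 6, 6, 6, 6, 6, 6, 6, 6, 1].
sign(π) = (−1)^{n − #cycles} = (−1)^{163−28} = (−1)^135 = -1.
(105|163)_J = -1 (Zolotarev's lemma cross-check).

-1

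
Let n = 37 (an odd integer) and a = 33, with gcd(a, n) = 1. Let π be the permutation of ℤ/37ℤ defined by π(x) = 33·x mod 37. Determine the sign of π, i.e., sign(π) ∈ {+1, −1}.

+1

Trace 10: π^k(10) = [10, 34, 12, 26, 7, 9, 1] for k=0..6.
Cycle lengths of π_33 on ℤ/37ℤ: [9, 9, 9, 9, 1]; 5 cycles in total.
With 5 cycles on 37 points, sign = (−1)^{37−5} = +1.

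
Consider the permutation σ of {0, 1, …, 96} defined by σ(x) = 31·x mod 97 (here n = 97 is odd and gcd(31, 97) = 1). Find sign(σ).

+1

Orbit of 50 under x↦31x: [50, 95, 35, 18, 73, 32, 22]… (length divides ord_97(31)).
π_31 has 3 disjoint cycles with lengths [48, 48, 1] on {0,…,96}.
With 3 cycles on 97 points, sign = (−1)^{97−3} = +1.
Via Zolotarev, sign(π_{31}) = (31|97) = +1.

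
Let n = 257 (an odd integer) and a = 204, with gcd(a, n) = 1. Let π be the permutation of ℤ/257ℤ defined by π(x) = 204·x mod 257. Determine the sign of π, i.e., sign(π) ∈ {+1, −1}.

Orbit of 165 under x↦204x: [165, 250, 114, 126, 4, 45, 185]… (length divides ord_257(204)).
2 cycles of lengths [256, 1].
2 cycles on 257: each ℓ→(−1)^(ℓ−1), product (−1)^255 = -1.

-1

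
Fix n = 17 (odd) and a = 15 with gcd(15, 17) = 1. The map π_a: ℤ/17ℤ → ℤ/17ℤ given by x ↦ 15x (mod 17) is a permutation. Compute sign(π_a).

+1

Trace 2: π^k(2) = [2, 13, 8, 1, 15, 4, 9] for k=0..6.
π_15 has 3 disjoint cycles with lengths [8, 8, 1] on {0,…,16}.
3 cycles on 17: each ℓ→(−1)^(ℓ−1), product (−1)^14 = +1.
Check: (15/17) = +1 by Zolotarev.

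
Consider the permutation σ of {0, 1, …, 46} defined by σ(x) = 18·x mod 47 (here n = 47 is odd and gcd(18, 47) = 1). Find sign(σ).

+1

Orbit of 32 under x↦18x: [32, 12, 28, 34, 1, 18, 42]… (length divides ord_47(18)).
π_18 has 3 disjoint cycles with lengths [23, 23, 1] on {0,…,46}.
3 cycles on 47: each ℓ→(−1)^(ℓ−1), product (−1)^44 = +1.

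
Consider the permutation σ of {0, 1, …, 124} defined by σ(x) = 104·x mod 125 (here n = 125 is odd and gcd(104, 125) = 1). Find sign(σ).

Start at x=109: 109 → 86 → 69 → 51 → 54 → 116 → 64 → … (one orbit).
The orbit structure of x ↦ 104x mod 125: 7 orbits of sizes [50, 50, 10, 10, 2, 2, 1].
With 7 cycles on 125 points, sign = (−1)^{125−7} = +1.

+1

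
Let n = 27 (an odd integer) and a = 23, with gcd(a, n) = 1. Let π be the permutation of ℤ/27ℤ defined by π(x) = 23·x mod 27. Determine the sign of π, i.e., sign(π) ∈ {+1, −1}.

Trace 25: π^k(25) = [25, 8, 22, 20, 1, 23, 16] for k=0..6.
Cycle type of π: 18 + 6 + 2 + 1; total 4 cycles.
27 − 4 = 23 transpositions; sign(π) = (−1)^23 = -1.

-1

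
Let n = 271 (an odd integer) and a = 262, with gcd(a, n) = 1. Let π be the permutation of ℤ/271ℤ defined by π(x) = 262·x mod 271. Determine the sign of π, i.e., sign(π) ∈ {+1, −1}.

Start at x=181: 181 → 268 → 27 → 28 → 19 → 100 → 184 → … (one orbit).
The orbit structure of x ↦ 262x mod 271: 10 orbits of sizes [30, 30, 30, 30, 30, 30, 30, 30, 30, 1].
Σ(ℓ_i−1) = 271−10 = 261; sign = (−1)^261 = -1.
Check: (262/271) = -1 by Zolotarev.

-1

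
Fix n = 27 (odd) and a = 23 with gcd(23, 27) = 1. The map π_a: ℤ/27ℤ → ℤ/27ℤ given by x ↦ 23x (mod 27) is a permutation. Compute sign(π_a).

Start at x=13: 13 → 2 → 19 → 5 → 7 → 26 → 4 → … (one orbit).
The orbit structure of x ↦ 23x mod 27: 4 orbits of sizes [18, 6, 2, 1].
Σ(ℓ_i−1) = 27−4 = 23; sign = (−1)^23 = -1.
(23|27)_J = -1 (Zolotarev's lemma cross-check).

-1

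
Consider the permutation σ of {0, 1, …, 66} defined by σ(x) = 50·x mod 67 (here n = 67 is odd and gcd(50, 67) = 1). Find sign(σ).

Orbit of 53 under x↦50x: [53, 37, 41, 40, 57, 36, 58]… (length divides ord_67(50)).
The orbit structure of x ↦ 50x mod 67: 2 orbits of sizes [66, 1].
67 − 2 = 65 transpositions; sign(π) = (−1)^65 = -1.
Check: (50/67) = -1 by Zolotarev.

-1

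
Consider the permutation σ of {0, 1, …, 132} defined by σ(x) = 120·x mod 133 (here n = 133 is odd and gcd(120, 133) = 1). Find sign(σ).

+1

Start at x=85: 85 → 92 → 1 → 120 → 36 → 64 → 99 → … (one orbit).
Decompose π into cycles: lengths [9, 9, 9, 9, 9, 9, 9, 9, 9, 9, 9, 9, 9, 9, 1, 1, 1, 1, 1, 1, 1] (21 cycles, including the fixed point 0).
133 − 21 = 112 transpositions; sign(π) = (−1)^112 = +1.
Via Zolotarev, sign(π_{120}) = (120|133) = +1.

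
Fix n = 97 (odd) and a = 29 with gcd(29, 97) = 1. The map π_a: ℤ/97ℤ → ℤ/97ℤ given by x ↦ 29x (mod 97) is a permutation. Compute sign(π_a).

-1

Start at x=76: 76 → 70 → 90 → 88 → 30 → 94 → 10 → … (one orbit).
π_29 has 2 disjoint cycles with lengths [96, 1] on {0,…,96}.
Σ(ℓ_i−1) = 97−2 = 95; sign = (−1)^95 = -1.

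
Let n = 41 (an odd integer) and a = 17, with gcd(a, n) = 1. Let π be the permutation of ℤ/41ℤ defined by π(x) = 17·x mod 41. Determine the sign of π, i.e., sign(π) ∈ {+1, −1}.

-1

Orbit of 4 under x↦17x: [4, 27, 8, 13, 16, 26, 32]… (length divides ord_41(17)).
Cycle lengths of π_17 on ℤ/41ℤ: [40, 1]; 2 cycles in total.
With 2 cycles on 41 points, sign = (−1)^{41−2} = -1.
The Jacobi symbol (17|41) = -1 (Zolotarev) agrees.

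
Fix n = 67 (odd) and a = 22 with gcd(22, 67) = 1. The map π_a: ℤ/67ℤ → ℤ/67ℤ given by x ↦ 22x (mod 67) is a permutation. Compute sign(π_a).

+1

Orbit of 24 under x↦22x: [24, 59, 25, 14, 40, 9, 64]… (length divides ord_67(22)).
π_22 has 7 disjoint cycles with lengths [11, 11, 11, 11, 11, 11, 1] on {0,…,66}.
7 cycles on 67: each ℓ→(−1)^(ℓ−1), product (−1)^60 = +1.
Check: (22/67) = +1 by Zolotarev.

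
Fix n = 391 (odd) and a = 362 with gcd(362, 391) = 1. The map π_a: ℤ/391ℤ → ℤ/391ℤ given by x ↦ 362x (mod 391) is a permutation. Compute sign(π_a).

Orbit of 74 under x↦362x: [74, 200, 65, 70, 316, 220, 267]… (length divides ord_391(362)).
Cycle type of π: 176×2 + 22 + 16 + 1; total 5 cycles.
With 5 cycles on 391 points, sign = (−1)^{391−5} = +1.

+1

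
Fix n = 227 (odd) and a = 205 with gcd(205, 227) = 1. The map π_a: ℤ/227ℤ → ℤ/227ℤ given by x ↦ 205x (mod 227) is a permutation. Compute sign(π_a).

+1

Trace 169: π^k(169) = [169, 141, 76, 144, 10, 7, 73] for k=0..6.
π_205 has 3 disjoint cycles with lengths [113, 113, 1] on {0,…,226}.
227 − 3 = 224 transpositions; sign(π) = (−1)^224 = +1.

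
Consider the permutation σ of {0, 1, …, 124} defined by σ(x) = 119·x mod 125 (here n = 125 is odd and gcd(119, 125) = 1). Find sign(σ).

Orbit of 74 under x↦119x: [74, 56, 39, 16, 29, 76, 44]… (length divides ord_125(119)).
7 cycles of lengths [50, 50, 10, 10, 2, 2, 1].
Σ(ℓ_i−1) = 125−7 = 118; sign = (−1)^118 = +1.

+1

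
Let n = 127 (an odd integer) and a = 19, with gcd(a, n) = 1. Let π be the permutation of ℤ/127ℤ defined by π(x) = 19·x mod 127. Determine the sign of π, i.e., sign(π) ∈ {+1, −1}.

+1

Trace 107: π^k(107) = [107, 1, 19] for k=0..2.
43 cycles of lengths [3, 3, 3, 3, 3, 3, 3, 3, 3, 3, 3, 3, 3, 3, 3, 3, 3, 3, 3, 3, 3, 3, 3, 3, 3, 3, 3, 3, 3, 3, 3, 3, 3, 3, 3, 3, 3, 3, 3, 3, 3, 3, 1].
127 − 43 = 84 transpositions; sign(π) = (−1)^84 = +1.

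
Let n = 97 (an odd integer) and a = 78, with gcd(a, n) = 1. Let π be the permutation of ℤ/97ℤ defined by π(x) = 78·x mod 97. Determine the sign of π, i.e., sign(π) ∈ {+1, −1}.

-1

Trace 47: π^k(47) = [47, 77, 89, 55, 22, 67, 85] for k=0..6.
Decompose π into cycles: lengths [32, 32, 32, 1] (4 cycles, including the fixed point 0).
Σ(ℓ_i−1) = 97−4 = 93; sign = (−1)^93 = -1.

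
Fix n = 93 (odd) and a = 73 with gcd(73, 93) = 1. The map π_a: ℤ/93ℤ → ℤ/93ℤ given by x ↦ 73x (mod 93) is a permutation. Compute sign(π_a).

-1

Orbit of 52 under x↦73x: [52, 76, 61, 82, 34, 64, 22]… (length divides ord_93(73)).
6 cycles of lengths [30, 30, 30, 1, 1, 1].
Σ(ℓ_i−1) = 93−6 = 87; sign = (−1)^87 = -1.
Zolotarev: (73|93) = -1, matching the cycle-count sign.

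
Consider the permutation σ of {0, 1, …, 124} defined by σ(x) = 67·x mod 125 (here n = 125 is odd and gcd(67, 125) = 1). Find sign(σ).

Orbit of 57 under x↦67x: [57, 69, 123, 116, 22, 99, 8]… (length divides ord_125(67)).
4 cycles of lengths [100, 20, 4, 1].
Σ(ℓ_i−1) = 125−4 = 121; sign = (−1)^121 = -1.
(67|125)_J = -1 (Zolotarev's lemma cross-check).

-1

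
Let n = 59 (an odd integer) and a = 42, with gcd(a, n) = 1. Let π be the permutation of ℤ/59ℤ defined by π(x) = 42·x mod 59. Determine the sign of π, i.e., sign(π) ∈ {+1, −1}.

Orbit of 3 under x↦42x: [3, 8, 41, 11, 49, 52, 1]… (length divides ord_59(42)).
π_42 has 2 disjoint cycles with lengths [58, 1] on {0,…,58}.
n − c = 59 − 2 = 57; sign = (−1)^57 = -1.
Check: (42/59) = -1 by Zolotarev.

-1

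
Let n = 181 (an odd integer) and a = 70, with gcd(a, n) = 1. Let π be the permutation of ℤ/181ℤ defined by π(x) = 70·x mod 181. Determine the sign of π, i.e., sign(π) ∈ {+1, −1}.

Trace 14: π^k(14) = [14, 75, 1, 70, 13, 5, 169] for k=0..6.
The orbit structure of x ↦ 70x mod 181: 5 orbits of sizes [45, 45, 45, 45, 1].
5 cycles on 181: each ℓ→(−1)^(ℓ−1), product (−1)^176 = +1.

+1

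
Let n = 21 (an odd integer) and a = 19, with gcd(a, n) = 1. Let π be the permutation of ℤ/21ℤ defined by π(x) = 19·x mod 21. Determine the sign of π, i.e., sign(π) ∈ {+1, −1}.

Start at x=16: 16 → 10 → 1 → 19 → 4 → 13 → 16 (one orbit).
Decompose π into cycles: lengths [6, 6, 6, 1, 1, 1] (6 cycles, including the fixed point 0).
6 cycles on 21: each ℓ→(−1)^(ℓ−1), product (−1)^15 = -1.
Check: (19/21) = -1 by Zolotarev.

-1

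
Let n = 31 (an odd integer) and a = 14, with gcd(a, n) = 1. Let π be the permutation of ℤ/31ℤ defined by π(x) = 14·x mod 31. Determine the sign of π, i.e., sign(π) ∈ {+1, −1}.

+1

Orbit of 4 under x↦14x: [4, 25, 9, 2, 28, 20, 1]… (length divides ord_31(14)).
Cycle lengths of π_14 on ℤ/31ℤ: [15, 15, 1]; 3 cycles in total.
sign(π) = (−1)^{n − #cycles} = (−1)^{31−3} = (−1)^28 = +1.
(14|31)_J = +1 (Zolotarev's lemma cross-check).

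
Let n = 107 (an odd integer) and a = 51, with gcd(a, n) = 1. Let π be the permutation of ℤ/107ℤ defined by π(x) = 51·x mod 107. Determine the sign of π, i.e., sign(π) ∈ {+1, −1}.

-1

Start at x=25: 25 → 98 → 76 → 24 → 47 → 43 → 53 → … (one orbit).
2 cycles of lengths [106, 1].
Σ(ℓ_i−1) = 107−2 = 105; sign = (−1)^105 = -1.
Via Zolotarev, sign(π_{51}) = (51|107) = -1.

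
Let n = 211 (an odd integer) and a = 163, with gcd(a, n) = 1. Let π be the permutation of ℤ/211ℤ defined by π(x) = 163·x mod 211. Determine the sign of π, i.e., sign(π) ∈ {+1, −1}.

+1

Start at x=14: 14 → 172 → 184 → 30 → 37 → 123 → 4 → … (one orbit).
Cycle lengths of π_163 on ℤ/211ℤ: [105, 105, 1]; 3 cycles in total.
With 3 cycles on 211 points, sign = (−1)^{211−3} = +1.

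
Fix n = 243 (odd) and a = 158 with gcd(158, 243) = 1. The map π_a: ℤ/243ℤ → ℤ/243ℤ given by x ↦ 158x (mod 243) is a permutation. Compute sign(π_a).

-1

Start at x=104: 104 → 151 → 44 → 148 → 56 → 100 → 5 → … (one orbit).
π_158 has 6 disjoint cycles with lengths [162, 54, 18, 6, 2, 1] on {0,…,242}.
sign(π) = (−1)^{n − #cycles} = (−1)^{243−6} = (−1)^237 = -1.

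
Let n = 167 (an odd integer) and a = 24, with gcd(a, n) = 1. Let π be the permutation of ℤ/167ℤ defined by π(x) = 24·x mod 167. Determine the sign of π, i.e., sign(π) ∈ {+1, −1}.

Trace 88: π^k(88) = [88, 108, 87, 84, 12, 121, 65] for k=0..6.
Decompose π into cycles: lengths [83, 83, 1] (3 cycles, including the fixed point 0).
3 cycles on 167: each ℓ→(−1)^(ℓ−1), product (−1)^164 = +1.
Via Zolotarev, sign(π_{24}) = (24|167) = +1.

+1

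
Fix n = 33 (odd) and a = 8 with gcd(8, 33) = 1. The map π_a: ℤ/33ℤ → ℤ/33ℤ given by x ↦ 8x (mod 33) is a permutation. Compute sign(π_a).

Trace 1: π^k(1) = [1, 8, 31, 17, 4, 32, 25] for k=0..6.
5 cycles of lengths [10, 10, 10, 2, 1].
Σ(ℓ_i−1) = 33−5 = 28; sign = (−1)^28 = +1.

+1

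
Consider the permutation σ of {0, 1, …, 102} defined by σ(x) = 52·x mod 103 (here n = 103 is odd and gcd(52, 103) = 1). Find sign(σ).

+1

Trace 19: π^k(19) = [19, 61, 82, 41, 72, 36, 18] for k=0..6.
Decompose π into cycles: lengths [51, 51, 1] (3 cycles, including the fixed point 0).
Σ(ℓ_i−1) = 103−3 = 100; sign = (−1)^100 = +1.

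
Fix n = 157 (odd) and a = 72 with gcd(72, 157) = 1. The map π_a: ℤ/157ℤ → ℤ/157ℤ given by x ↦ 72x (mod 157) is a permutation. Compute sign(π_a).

-1

Trace 125: π^k(125) = [125, 51, 61, 153, 26, 145, 78] for k=0..6.
π_72 has 2 disjoint cycles with lengths [156, 1] on {0,…,156}.
157 − 2 = 155 transpositions; sign(π) = (−1)^155 = -1.
(72|157)_J = -1 (Zolotarev's lemma cross-check).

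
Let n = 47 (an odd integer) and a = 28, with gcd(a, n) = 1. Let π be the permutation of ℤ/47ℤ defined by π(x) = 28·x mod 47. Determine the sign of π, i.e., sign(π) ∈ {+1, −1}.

+1

Orbit of 27 under x↦28x: [27, 4, 18, 34, 12, 7, 8]… (length divides ord_47(28)).
3 cycles of lengths [23, 23, 1].
n − c = 47 − 3 = 44; sign = (−1)^44 = +1.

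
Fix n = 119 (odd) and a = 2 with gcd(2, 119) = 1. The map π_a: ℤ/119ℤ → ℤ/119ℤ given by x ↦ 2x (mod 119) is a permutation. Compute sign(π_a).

+1

Orbit of 81 under x↦2x: [81, 43, 86, 53, 106, 93, 67]… (length divides ord_119(2)).
Cycle type of π: 24×4 + 8×2 + 3×2 + 1; total 9 cycles.
sign(π) = (−1)^{n − #cycles} = (−1)^{119−9} = (−1)^110 = +1.
(2|119)_J = +1 (Zolotarev's lemma cross-check).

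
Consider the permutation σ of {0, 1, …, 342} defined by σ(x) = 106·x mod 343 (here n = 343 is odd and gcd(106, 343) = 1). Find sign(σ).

Orbit of 64 under x↦106x: [64, 267, 176, 134, 141, 197, 302]… (length divides ord_343(106)).
The orbit structure of x ↦ 106x mod 343: 19 orbits of sizes [49, 49, 49, 49, 49, 49, 7, 7, 7, 7, 7, 7, 1, 1, 1, 1, 1, 1, 1].
19 cycles on 343: each ℓ→(−1)^(ℓ−1), product (−1)^324 = +1.

+1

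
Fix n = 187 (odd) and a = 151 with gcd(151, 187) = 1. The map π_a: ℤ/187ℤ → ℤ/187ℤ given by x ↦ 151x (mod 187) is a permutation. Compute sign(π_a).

Orbit of 135 under x↦151x: [135, 2, 115, 161, 1, 151, 174]… (length divides ord_187(151)).
8 cycles of lengths [40, 40, 40, 40, 10, 8, 8, 1].
8 cycles on 187: each ℓ→(−1)^(ℓ−1), product (−1)^179 = -1.
Via Zolotarev, sign(π_{151}) = (151|187) = -1.

-1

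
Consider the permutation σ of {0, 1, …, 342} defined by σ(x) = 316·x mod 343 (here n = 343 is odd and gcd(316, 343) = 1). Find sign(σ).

+1

Trace 225: π^k(225) = [225, 99, 71, 141, 309, 232, 253] for k=0..6.
Cycle type of π: 49×6 + 7×6 + 1×7; total 19 cycles.
19 cycles on 343: each ℓ→(−1)^(ℓ−1), product (−1)^324 = +1.
Zolotarev: (316|343) = +1, matching the cycle-count sign.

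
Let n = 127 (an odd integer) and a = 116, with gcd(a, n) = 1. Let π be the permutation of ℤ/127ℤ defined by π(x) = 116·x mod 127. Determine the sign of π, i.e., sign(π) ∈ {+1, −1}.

-1

Trace 27: π^k(27) = [27, 84, 92, 4, 83, 103, 10] for k=0..6.
Cycle lengths of π_116 on ℤ/127ℤ: [126, 1]; 2 cycles in total.
2 cycles on 127: each ℓ→(−1)^(ℓ−1), product (−1)^125 = -1.
The Jacobi symbol (116|127) = -1 (Zolotarev) agrees.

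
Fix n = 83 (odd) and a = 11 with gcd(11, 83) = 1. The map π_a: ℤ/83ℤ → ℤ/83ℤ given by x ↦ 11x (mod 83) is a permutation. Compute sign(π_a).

+1

Start at x=1: 1 → 11 → 38 → 3 → 33 → 31 → 9 → … (one orbit).
Cycle type of π: 41×2 + 1; total 3 cycles.
83 − 3 = 80 transpositions; sign(π) = (−1)^80 = +1.
(11|83)_J = +1 (Zolotarev's lemma cross-check).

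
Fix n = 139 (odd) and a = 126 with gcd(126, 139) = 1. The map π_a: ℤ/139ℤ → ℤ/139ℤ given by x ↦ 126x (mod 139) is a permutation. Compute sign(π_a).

Trace 20: π^k(20) = [20, 18, 44, 123, 69, 76, 124] for k=0..6.
2 cycles of lengths [138, 1].
2 cycles on 139: each ℓ→(−1)^(ℓ−1), product (−1)^137 = -1.
Check: (126/139) = -1 by Zolotarev.

-1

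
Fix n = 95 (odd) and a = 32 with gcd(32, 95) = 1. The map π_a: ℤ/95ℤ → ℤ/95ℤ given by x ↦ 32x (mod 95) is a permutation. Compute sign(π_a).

+1

Trace 78: π^k(78) = [78, 26, 72, 24, 8, 66, 22] for k=0..6.
5 cycles of lengths [36, 36, 18, 4, 1].
95 − 5 = 90 transpositions; sign(π) = (−1)^90 = +1.
Check: (32/95) = +1 by Zolotarev.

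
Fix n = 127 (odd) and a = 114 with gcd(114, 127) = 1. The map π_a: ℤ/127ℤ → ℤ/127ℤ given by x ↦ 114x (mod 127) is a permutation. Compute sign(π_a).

Orbit of 102 under x↦114x: [102, 71, 93, 61, 96, 22, 95]… (length divides ord_127(114)).
Cycle type of π: 126 + 1; total 2 cycles.
Σ(ℓ_i−1) = 127−2 = 125; sign = (−1)^125 = -1.
Zolotarev: (114|127) = -1, matching the cycle-count sign.

-1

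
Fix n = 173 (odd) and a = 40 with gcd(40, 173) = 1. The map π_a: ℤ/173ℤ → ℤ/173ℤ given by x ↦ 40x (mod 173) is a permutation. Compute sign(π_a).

Start at x=57: 57 → 31 → 29 → 122 → 36 → 56 → 164 → … (one orbit).
Decompose π into cycles: lengths [86, 86, 1] (3 cycles, including the fixed point 0).
Σ(ℓ_i−1) = 173−3 = 170; sign = (−1)^170 = +1.

+1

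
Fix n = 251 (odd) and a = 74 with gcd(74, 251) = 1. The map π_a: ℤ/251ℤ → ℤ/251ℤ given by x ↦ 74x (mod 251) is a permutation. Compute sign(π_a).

+1

Start at x=197: 197 → 20 → 225 → 84 → 192 → 152 → 204 → … (one orbit).
3 cycles of lengths [125, 125, 1].
3 cycles on 251: each ℓ→(−1)^(ℓ−1), product (−1)^248 = +1.
Via Zolotarev, sign(π_{74}) = (74|251) = +1.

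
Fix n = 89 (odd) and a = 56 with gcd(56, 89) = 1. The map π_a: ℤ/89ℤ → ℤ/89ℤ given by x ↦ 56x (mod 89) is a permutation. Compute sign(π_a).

-1

Trace 11: π^k(11) = [11, 82, 53, 31, 45, 28, 55] for k=0..6.
Cycle type of π: 88 + 1; total 2 cycles.
2 cycles on 89: each ℓ→(−1)^(ℓ−1), product (−1)^87 = -1.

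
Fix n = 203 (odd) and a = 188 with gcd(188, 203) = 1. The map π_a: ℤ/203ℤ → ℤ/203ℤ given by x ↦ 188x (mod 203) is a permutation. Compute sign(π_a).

+1

Start at x=27: 27 → 1 → 188 → 22 → 76 → 78 → 48 → … (one orbit).
Cycle type of π: 28×7 + 2×3 + 1; total 11 cycles.
sign(π) = (−1)^{n − #cycles} = (−1)^{203−11} = (−1)^192 = +1.
(188|203)_J = +1 (Zolotarev's lemma cross-check).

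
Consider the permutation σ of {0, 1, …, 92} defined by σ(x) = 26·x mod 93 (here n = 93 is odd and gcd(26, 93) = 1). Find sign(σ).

+1

Trace 25: π^k(25) = [25, 92, 67, 68, 1, 26] for k=0..5.
Cycle lengths of π_26 on ℤ/93ℤ: [6, 6, 6, 6, 6, 6, 6, 6, 6, 6, 6, 6, 6, 6, 6, 2, 1]; 17 cycles in total.
With 17 cycles on 93 points, sign = (−1)^{93−17} = +1.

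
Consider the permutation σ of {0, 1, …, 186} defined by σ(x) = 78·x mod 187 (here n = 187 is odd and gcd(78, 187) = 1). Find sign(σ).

-1

Start at x=56: 56 → 67 → 177 → 155 → 122 → 166 → 45 → … (one orbit).
22 cycles of lengths [16, 16, 16, 16, 16, 16, 16, 16, 16, 16, 16, 1, 1, 1, 1, 1, 1, 1, 1, 1, 1, 1].
n − c = 187 − 22 = 165; sign = (−1)^165 = -1.
Check: (78/187) = -1 by Zolotarev.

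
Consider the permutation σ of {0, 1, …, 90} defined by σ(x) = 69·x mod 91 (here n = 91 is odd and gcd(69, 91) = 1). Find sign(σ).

Trace 1: π^k(1) = [1, 69, 29, 90, 22, 62] for k=0..5.
18 cycles of lengths [6, 6, 6, 6, 6, 6, 6, 6, 6, 6, 6, 6, 6, 6, 2, 2, 2, 1].
Σ(ℓ_i−1) = 91−18 = 73; sign = (−1)^73 = -1.
Via Zolotarev, sign(π_{69}) = (69|91) = -1.

-1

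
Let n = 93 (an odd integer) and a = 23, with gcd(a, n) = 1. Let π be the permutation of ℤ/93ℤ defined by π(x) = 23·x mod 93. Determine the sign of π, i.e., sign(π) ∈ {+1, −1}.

Orbit of 89 under x↦23x: [89, 1, 23, 64, 77, 4, 92]… (length divides ord_93(23)).
Cycle type of π: 10×9 + 2 + 1; total 11 cycles.
n − c = 93 − 11 = 82; sign = (−1)^82 = +1.

+1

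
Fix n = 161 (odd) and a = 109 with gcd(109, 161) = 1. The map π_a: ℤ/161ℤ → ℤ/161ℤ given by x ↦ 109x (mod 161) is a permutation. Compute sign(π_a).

Orbit of 29 under x↦109x: [29, 102, 9, 15, 25, 149, 141]… (length divides ord_161(109)).
Decompose π into cycles: lengths [66, 66, 22, 3, 3, 1] (6 cycles, including the fixed point 0).
6 cycles on 161: each ℓ→(−1)^(ℓ−1), product (−1)^155 = -1.
(109|161)_J = -1 (Zolotarev's lemma cross-check).

-1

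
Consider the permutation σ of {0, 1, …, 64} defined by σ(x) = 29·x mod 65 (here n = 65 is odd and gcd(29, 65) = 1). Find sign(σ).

Orbit of 1 under x↦29x: [1, 29, 61, 14, 16, 9]… (length divides ord_65(29)).
Cycle type of π: 6×8 + 3×4 + 2×2 + 1; total 15 cycles.
With 15 cycles on 65 points, sign = (−1)^{65−15} = +1.
(29|65)_J = +1 (Zolotarev's lemma cross-check).

+1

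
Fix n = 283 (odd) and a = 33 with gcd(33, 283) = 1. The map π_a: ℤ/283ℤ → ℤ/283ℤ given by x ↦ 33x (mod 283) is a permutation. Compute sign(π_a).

-1

Start at x=19: 19 → 61 → 32 → 207 → 39 → 155 → 21 → … (one orbit).
4 cycles of lengths [94, 94, 94, 1].
283 − 4 = 279 transpositions; sign(π) = (−1)^279 = -1.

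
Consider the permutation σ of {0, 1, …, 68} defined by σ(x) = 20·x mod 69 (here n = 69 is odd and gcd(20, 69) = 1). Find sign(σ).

+1

Orbit of 68 under x↦20x: [68, 49, 14, 4, 11, 13, 53]… (length divides ord_69(20)).
Cycle lengths of π_20 on ℤ/69ℤ: [22, 22, 22, 2, 1]; 5 cycles in total.
n − c = 69 − 5 = 64; sign = (−1)^64 = +1.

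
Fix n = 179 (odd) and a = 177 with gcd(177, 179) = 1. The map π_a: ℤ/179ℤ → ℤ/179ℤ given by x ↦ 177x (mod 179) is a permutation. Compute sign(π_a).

Start at x=88: 88 → 3 → 173 → 12 → 155 → 48 → 83 → … (one orbit).
π_177 has 3 disjoint cycles with lengths [89, 89, 1] on {0,…,178}.
179 − 3 = 176 transpositions; sign(π) = (−1)^176 = +1.
Check: (177/179) = +1 by Zolotarev.

+1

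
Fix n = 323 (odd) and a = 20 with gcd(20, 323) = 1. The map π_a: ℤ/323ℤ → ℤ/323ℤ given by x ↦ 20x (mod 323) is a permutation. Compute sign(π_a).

Start at x=115: 115 → 39 → 134 → 96 → 305 → 286 → 229 → … (one orbit).
Cycle type of π: 16×19 + 1×19; total 38 cycles.
With 38 cycles on 323 points, sign = (−1)^{323−38} = -1.
The Jacobi symbol (20|323) = -1 (Zolotarev) agrees.

-1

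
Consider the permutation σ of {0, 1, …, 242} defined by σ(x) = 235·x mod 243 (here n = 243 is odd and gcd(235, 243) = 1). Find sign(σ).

Trace 91: π^k(91) = [91, 1, 235, 64, 217, 208, 37] for k=0..6.
Decompose π into cycles: lengths [27, 27, 27, 27, 27, 27, 9, 9, 9, 9, 9, 9, 3, 3, 3, 3, 3, 3, 1, 1, 1, 1, 1, 1, 1, 1, 1] (27 cycles, including the fixed point 0).
n − c = 243 − 27 = 216; sign = (−1)^216 = +1.
Via Zolotarev, sign(π_{235}) = (235|243) = +1.

+1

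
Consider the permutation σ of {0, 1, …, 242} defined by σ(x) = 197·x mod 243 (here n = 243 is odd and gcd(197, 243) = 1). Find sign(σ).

-1

Trace 181: π^k(181) = [181, 179, 28, 170, 199, 80, 208] for k=0..6.
Cycle type of π: 54×3 + 18×3 + 6×3 + 2×4 + 1; total 14 cycles.
sign(π) = (−1)^{n − #cycles} = (−1)^{243−14} = (−1)^229 = -1.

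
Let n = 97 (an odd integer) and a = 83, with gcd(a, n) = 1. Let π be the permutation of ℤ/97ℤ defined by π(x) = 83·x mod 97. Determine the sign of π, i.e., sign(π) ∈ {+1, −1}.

Trace 19: π^k(19) = [19, 25, 38, 50, 76, 3, 55] for k=0..6.
π_83 has 2 disjoint cycles with lengths [96, 1] on {0,…,96}.
97 − 2 = 95 transpositions; sign(π) = (−1)^95 = -1.
Check: (83/97) = -1 by Zolotarev.

-1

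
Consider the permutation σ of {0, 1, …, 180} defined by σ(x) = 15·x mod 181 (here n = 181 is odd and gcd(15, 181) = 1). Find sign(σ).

+1

Orbit of 38 under x↦15x: [38, 27, 43, 102, 82, 144, 169]… (length divides ord_181(15)).
Decompose π into cycles: lengths [45, 45, 45, 45, 1] (5 cycles, including the fixed point 0).
181 − 5 = 176 transpositions; sign(π) = (−1)^176 = +1.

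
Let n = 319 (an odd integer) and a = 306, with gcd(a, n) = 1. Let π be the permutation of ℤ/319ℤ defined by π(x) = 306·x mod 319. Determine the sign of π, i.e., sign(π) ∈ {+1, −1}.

Start at x=223: 223 → 291 → 45 → 53 → 268 → 25 → 313 → … (one orbit).
Decompose π into cycles: lengths [35, 35, 35, 35, 35, 35, 35, 35, 7, 7, 7, 7, 5, 5, 1] (15 cycles, including the fixed point 0).
319 − 15 = 304 transpositions; sign(π) = (−1)^304 = +1.

+1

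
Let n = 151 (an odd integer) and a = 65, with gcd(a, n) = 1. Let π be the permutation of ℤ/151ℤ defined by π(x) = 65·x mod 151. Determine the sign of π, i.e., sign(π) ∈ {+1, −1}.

Start at x=28: 28 → 8 → 67 → 127 → 101 → 72 → 150 → … (one orbit).
4 cycles of lengths [50, 50, 50, 1].
151 − 4 = 147 transpositions; sign(π) = (−1)^147 = -1.

-1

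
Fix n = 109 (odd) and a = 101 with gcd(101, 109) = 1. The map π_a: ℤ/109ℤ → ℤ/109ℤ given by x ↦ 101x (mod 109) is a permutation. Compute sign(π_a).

Trace 8: π^k(8) = [8, 45, 76, 46, 68, 1, 101] for k=0..6.
The orbit structure of x ↦ 101x mod 109: 10 orbits of sizes [12, 12, 12, 12, 12, 12, 12, 12, 12, 1].
Σ(ℓ_i−1) = 109−10 = 99; sign = (−1)^99 = -1.

-1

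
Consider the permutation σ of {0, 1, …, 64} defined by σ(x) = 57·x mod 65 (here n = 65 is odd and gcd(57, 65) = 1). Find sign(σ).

+1

Start at x=64: 64 → 8 → 1 → 57 → 64 (one orbit).
Cycle lengths of π_57 on ℤ/65ℤ: [4, 4, 4, 4, 4, 4, 4, 4, 4, 4, 4, 4, 4, 4, 4, 4, 1]; 17 cycles in total.
n − c = 65 − 17 = 48; sign = (−1)^48 = +1.
Via Zolotarev, sign(π_{57}) = (57|65) = +1.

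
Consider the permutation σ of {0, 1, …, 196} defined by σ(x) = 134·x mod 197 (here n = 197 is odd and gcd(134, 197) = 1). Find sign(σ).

+1

Trace 127: π^k(127) = [127, 76, 137, 37, 33, 88, 169] for k=0..6.
π_134 has 3 disjoint cycles with lengths [98, 98, 1] on {0,…,196}.
Σ(ℓ_i−1) = 197−3 = 194; sign = (−1)^194 = +1.
Via Zolotarev, sign(π_{134}) = (134|197) = +1.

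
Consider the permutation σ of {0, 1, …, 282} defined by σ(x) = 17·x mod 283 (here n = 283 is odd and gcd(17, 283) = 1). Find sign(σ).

-1

Orbit of 143 under x↦17x: [143, 167, 9, 153, 54, 69, 41]… (length divides ord_283(17)).
The orbit structure of x ↦ 17x mod 283: 2 orbits of sizes [282, 1].
2 cycles on 283: each ℓ→(−1)^(ℓ−1), product (−1)^281 = -1.
Zolotarev: (17|283) = -1, matching the cycle-count sign.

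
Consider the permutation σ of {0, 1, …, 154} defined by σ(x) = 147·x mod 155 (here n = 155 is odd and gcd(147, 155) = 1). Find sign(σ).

Start at x=58: 58 → 1 → 147 → 64 → 108 → 66 → 92 → … (one orbit).
The orbit structure of x ↦ 147x mod 155: 11 orbits of sizes [20, 20, 20, 20, 20, 20, 10, 10, 10, 4, 1].
With 11 cycles on 155 points, sign = (−1)^{155−11} = +1.
Zolotarev: (147|155) = +1, matching the cycle-count sign.

+1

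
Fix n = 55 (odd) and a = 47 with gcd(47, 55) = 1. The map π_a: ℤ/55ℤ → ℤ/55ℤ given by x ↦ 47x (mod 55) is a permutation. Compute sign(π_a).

-1

Trace 12: π^k(12) = [12, 14, 53, 16, 37, 34, 3] for k=0..6.
The orbit structure of x ↦ 47x mod 55: 6 orbits of sizes [20, 20, 5, 5, 4, 1].
sign(π) = (−1)^{n − #cycles} = (−1)^{55−6} = (−1)^49 = -1.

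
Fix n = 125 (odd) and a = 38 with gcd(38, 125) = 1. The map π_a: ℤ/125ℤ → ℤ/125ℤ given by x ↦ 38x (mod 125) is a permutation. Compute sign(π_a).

-1

Start at x=23: 23 → 124 → 87 → 56 → 3 → 114 → 82 → … (one orbit).
4 cycles of lengths [100, 20, 4, 1].
sign(π) = (−1)^{n − #cycles} = (−1)^{125−4} = (−1)^121 = -1.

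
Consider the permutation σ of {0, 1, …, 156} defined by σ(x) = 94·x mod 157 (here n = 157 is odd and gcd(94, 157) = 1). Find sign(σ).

-1

Orbit of 3 under x↦94x: [3, 125, 132, 5, 156, 63, 113]… (length divides ord_157(94)).
The orbit structure of x ↦ 94x mod 157: 2 orbits of sizes [156, 1].
sign(π) = (−1)^{n − #cycles} = (−1)^{157−2} = (−1)^155 = -1.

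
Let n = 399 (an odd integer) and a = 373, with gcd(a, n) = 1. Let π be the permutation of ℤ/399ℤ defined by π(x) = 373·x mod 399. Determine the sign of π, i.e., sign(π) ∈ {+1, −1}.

Start at x=373: 373 → 277 → 379 → 121 → 46 → 1 → 373 (one orbit).
Decompose π into cycles: lengths [6, 6, 6, 6, 6, 6, 6, 6, 6, 6, 6, 6, 6, 6, 6, 6, 6, 6, 6, 6, 6, 6, 6, 6, 6, 6, 6, 6, 6, 6, 6, 6, 6, 6, 6, 6, 6, 6, 6, 6, 6, 6, 6, 6, 6, 6, 6, 6, 6, 6, 6, 6, 6, 6, 6, 6, 6, 6, 6, 6, 6, 6, 6, 3, 3, 3, 3, 3, 3, 1, 1, 1] (72 cycles, including the fixed point 0).
With 72 cycles on 399 points, sign = (−1)^{399−72} = -1.

-1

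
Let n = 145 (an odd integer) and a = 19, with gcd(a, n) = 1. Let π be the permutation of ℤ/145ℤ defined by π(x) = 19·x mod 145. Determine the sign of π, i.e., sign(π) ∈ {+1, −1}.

-1

Trace 111: π^k(111) = [111, 79, 51, 99, 141, 69, 6] for k=0..6.
8 cycles of lengths [28, 28, 28, 28, 28, 2, 2, 1].
145 − 8 = 137 transpositions; sign(π) = (−1)^137 = -1.
Zolotarev: (19|145) = -1, matching the cycle-count sign.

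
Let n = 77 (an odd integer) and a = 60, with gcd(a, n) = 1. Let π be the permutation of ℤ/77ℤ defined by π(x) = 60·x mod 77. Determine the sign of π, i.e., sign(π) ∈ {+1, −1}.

+1

Start at x=9: 9 → 1 → 60 → 58 → 15 → 53 → 23 → … (one orbit).
9 cycles of lengths [15, 15, 15, 15, 5, 5, 3, 3, 1].
Σ(ℓ_i−1) = 77−9 = 68; sign = (−1)^68 = +1.
Check: (60/77) = +1 by Zolotarev.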